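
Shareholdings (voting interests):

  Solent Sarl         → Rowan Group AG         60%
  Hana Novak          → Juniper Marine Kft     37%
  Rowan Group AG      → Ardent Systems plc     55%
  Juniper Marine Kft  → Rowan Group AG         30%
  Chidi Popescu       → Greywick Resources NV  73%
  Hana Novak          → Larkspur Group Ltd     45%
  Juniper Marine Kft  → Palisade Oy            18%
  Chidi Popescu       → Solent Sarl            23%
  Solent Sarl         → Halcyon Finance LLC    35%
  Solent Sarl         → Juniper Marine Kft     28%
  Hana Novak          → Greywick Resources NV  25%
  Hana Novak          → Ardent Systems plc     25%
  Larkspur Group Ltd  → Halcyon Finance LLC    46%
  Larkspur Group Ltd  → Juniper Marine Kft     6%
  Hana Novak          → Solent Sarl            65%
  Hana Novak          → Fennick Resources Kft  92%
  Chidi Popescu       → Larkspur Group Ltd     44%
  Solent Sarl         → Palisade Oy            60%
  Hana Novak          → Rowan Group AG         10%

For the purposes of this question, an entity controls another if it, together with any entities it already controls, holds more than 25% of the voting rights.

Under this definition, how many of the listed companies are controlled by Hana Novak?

8

Hana holds 65% of Solent, so Hana controls Solent.
Hana holds 45% of Larkspur, so Hana controls Larkspur.
Larkspur and Hana and Solent together hold 6% + 37% + 28% = 71% of Juniper, so Hana controls Juniper.
Solent and Larkspur together hold 35% + 46% = 81% of Halcyon, so Hana controls Halcyon.
Hana holds 92% of Fennick, so Hana controls Fennick.
Solent and Juniper and Hana together hold 60% + 30% + 10% = 100% of Rowan, so Hana controls Rowan.
Juniper and Solent together hold 18% + 60% = 78% of Palisade, so Hana controls Palisade.
Rowan and Hana together hold 55% + 25% = 80% of Ardent, so Hana controls Ardent.
No other company's threshold is met.
Hana controls 8 companies.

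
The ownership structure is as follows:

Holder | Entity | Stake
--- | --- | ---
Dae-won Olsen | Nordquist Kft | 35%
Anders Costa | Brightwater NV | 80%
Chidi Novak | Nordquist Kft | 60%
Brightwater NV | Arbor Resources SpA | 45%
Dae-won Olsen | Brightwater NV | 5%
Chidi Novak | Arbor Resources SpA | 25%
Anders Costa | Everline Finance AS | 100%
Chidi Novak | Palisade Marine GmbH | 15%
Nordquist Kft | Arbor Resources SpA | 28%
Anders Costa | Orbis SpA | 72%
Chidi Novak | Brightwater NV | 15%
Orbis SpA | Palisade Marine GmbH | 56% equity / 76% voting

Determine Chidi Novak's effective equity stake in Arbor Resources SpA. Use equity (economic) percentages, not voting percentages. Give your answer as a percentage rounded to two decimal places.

Chidi reaches Arbor along 3 paths.
Direct stake: 25% = 25%.
Via Nordquist: 60% × 28% = 16.8%.
Via Brightwater: 15% × 45% = 6.75%.
Total: 25% + 16.8% + 6.75% = 48.55%.

48.55%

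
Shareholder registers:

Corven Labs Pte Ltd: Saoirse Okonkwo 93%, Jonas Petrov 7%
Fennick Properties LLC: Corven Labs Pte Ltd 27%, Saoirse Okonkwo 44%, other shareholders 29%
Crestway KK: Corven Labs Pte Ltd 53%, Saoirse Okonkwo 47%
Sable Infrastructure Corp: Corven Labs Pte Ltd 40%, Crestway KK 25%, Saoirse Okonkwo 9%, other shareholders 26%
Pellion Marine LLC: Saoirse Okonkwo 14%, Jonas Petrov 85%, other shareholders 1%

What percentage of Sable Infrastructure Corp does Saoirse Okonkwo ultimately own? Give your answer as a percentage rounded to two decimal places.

70.27%

Saoirse reaches Sable along 4 paths.
Via Corven: 93% × 40% = 37.2%.
Via Corven → Crestway: 93% × 53% × 25% = 12.3225%.
Via Crestway: 47% × 25% = 11.75%.
Direct stake: 9% = 9%.
Total: 37.2% + 12.3225% + 11.75% + 9% = 70.2725%.
Rounded: 70.27%.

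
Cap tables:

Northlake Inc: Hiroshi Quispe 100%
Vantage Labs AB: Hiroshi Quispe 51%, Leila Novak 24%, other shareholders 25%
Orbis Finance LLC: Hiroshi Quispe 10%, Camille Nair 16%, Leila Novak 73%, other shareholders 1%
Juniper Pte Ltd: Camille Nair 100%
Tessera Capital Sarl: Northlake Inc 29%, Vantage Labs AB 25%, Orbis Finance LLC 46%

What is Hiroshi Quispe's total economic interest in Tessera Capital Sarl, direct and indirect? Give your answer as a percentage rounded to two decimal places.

Hiroshi reaches Tessera along 3 paths.
Via Northlake: 100% × 29% = 29%.
Via Vantage: 51% × 25% = 12.75%.
Via Orbis: 10% × 46% = 4.6%.
Total: 29% + 12.75% + 4.6% = 46.35%.

46.35%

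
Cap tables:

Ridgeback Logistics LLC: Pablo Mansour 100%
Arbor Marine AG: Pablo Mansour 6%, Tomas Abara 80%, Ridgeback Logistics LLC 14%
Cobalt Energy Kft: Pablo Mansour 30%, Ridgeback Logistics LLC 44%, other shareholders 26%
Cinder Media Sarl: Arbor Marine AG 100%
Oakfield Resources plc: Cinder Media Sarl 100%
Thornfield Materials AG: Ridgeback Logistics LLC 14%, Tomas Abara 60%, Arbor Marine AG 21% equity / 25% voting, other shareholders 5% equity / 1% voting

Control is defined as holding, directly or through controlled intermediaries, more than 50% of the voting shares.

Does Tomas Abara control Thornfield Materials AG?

Yes

Tomas holds 80% of Arbor, so Tomas controls Arbor.
Tomas and Arbor together hold 60% + 25% = 85% of Thornfield, so Tomas controls Thornfield.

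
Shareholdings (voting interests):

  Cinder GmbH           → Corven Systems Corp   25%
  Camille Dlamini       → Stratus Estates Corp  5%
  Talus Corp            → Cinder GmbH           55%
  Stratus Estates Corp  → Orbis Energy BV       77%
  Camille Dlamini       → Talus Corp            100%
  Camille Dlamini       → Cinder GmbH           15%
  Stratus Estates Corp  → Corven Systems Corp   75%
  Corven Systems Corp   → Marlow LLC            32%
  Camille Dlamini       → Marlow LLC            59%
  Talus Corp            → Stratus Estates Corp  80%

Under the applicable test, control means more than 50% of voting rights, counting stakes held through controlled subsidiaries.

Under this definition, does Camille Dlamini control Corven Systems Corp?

Camille holds 100% of Talus, so Camille controls Talus.
Talus and Camille together hold 80% + 5% = 85% of Stratus, so Camille controls Stratus.
Camille and Talus together hold 15% + 55% = 70% of Cinder, so Camille controls Cinder.
Stratus and Cinder together hold 75% + 25% = 100% of Corven, so Camille controls Corven.

Yes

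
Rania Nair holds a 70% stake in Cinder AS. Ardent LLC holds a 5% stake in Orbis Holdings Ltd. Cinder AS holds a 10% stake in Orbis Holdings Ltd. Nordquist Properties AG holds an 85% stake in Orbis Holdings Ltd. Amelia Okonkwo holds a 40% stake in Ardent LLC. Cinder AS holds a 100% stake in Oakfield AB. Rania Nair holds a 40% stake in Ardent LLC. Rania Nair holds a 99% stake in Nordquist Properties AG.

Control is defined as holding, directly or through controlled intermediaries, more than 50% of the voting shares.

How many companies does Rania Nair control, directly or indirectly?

4

Rania holds 70% of Cinder, so Rania controls Cinder.
Rania holds 99% of Nordquist, so Rania controls Nordquist.
Nordquist and Cinder together hold 85% + 10% = 95% of Orbis, so Rania controls Orbis.
Cinder holds 100% of Oakfield, so Rania controls Oakfield.
No other company's threshold is met.
Rania controls 4 companies.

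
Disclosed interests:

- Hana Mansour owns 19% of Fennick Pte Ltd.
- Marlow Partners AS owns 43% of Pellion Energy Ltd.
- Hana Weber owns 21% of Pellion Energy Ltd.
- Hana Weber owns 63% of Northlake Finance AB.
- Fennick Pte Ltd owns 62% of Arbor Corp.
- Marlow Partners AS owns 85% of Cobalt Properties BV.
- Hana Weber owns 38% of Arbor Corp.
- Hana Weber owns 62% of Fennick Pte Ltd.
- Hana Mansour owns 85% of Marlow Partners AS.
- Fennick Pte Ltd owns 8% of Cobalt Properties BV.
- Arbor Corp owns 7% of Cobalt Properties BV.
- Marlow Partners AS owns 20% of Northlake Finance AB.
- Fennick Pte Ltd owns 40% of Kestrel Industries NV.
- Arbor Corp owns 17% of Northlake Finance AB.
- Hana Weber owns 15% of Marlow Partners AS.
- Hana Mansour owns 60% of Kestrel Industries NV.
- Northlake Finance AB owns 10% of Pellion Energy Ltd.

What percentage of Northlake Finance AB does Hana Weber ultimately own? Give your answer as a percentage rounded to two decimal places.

Hana Weber reaches Northlake along 4 paths.
Via Fennick → Arbor: 62% × 62% × 17% = 6.5348%.
Via Arbor: 38% × 17% = 6.46%.
Via Marlow: 15% × 20% = 3%.
Direct stake: 63% = 63%.
Total: 6.5348% + 6.46% + 3% + 63% = 78.9948%.
Rounded: 78.99%.

78.99%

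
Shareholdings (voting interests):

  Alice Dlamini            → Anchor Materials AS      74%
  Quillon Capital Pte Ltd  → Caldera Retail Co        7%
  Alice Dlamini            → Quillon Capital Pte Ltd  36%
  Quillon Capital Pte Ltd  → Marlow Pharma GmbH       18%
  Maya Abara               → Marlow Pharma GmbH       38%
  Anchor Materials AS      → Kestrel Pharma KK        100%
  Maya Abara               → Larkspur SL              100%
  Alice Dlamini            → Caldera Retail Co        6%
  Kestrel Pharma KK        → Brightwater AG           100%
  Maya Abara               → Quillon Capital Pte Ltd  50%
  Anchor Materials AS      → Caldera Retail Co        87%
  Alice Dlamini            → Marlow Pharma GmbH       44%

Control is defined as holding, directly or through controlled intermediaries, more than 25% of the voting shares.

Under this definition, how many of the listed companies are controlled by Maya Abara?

Maya holds 50% of Quillon, so Maya controls Quillon.
Quillon and Maya together hold 18% + 38% = 56% of Marlow, so Maya controls Marlow.
Maya holds 100% of Larkspur, so Maya controls Larkspur.
No other company's threshold is met.
Maya controls 3 companies.

3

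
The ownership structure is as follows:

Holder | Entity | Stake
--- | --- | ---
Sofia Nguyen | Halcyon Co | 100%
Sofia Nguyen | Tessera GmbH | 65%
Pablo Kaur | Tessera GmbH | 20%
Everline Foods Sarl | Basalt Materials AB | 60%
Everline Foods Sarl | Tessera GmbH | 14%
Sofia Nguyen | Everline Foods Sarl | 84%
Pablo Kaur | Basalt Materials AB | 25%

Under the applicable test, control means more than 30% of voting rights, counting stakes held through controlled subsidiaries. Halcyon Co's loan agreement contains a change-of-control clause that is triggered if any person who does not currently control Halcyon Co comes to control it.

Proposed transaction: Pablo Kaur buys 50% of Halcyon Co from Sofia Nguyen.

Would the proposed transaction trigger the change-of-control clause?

Yes

The purchase adds only to Pablo's holdings (Sofia's stake shrinks), so Pablo is the only person who could newly come to control Halcyon.
Pablo's largest direct stake is 25% in Basalt, which does not meet the threshold, so Pablo controls no company.
Neither Pablo nor any entity Pablo controls holds any voting interest in Halcyon.
So before the transaction, Pablo does not control Halcyon.
After the purchase, Pablo holds 50% of Halcyon directly, and Sofia's stake falls to 50%.
Pablo holds 50% of Halcyon, so Pablo controls Halcyon.
Pablo did not control Halcyon before and does after, so the clause is triggered.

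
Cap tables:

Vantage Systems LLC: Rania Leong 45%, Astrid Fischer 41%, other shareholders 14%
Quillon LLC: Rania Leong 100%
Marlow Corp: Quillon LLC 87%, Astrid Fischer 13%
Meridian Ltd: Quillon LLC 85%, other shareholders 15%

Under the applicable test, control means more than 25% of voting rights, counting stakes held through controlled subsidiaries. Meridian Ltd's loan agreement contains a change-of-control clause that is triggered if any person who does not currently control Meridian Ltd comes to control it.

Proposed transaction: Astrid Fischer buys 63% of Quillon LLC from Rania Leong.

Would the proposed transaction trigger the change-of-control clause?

The purchase adds only to Astrid's holdings (Rania's stake shrinks), so Astrid is the only person who could newly come to control Meridian.
Astrid holds 41% of Vantage, so Astrid controls Vantage.
Neither Astrid nor any entity Astrid controls holds any voting interest in Meridian.
So before the transaction, Astrid does not control Meridian.
After the purchase, Astrid holds 63% of Quillon directly, and Rania's stake falls to 37%.
Astrid holds 63% of Quillon, so Astrid controls Quillon.
Quillon holds 85% of Meridian, so Astrid controls Meridian.
Astrid did not control Meridian before and does after, so the clause is triggered.

Yes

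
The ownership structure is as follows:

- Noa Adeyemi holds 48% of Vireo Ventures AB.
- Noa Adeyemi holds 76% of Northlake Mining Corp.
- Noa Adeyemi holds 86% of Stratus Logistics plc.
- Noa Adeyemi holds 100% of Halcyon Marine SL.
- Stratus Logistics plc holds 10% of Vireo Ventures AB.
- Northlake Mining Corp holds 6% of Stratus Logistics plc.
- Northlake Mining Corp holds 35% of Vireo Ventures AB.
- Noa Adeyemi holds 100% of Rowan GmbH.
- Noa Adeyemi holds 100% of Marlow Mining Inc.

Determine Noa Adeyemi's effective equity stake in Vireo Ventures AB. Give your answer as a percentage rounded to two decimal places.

Noa reaches Vireo along 4 paths.
Via Northlake: 76% × 35% = 26.6%.
Direct stake: 48% = 48%.
Via Northlake → Stratus: 76% × 6% × 10% = 0.456%.
Via Stratus: 86% × 10% = 8.6%.
Total: 26.6% + 48% + 0.456% + 8.6% = 83.656%.
Rounded: 83.66%.

83.66%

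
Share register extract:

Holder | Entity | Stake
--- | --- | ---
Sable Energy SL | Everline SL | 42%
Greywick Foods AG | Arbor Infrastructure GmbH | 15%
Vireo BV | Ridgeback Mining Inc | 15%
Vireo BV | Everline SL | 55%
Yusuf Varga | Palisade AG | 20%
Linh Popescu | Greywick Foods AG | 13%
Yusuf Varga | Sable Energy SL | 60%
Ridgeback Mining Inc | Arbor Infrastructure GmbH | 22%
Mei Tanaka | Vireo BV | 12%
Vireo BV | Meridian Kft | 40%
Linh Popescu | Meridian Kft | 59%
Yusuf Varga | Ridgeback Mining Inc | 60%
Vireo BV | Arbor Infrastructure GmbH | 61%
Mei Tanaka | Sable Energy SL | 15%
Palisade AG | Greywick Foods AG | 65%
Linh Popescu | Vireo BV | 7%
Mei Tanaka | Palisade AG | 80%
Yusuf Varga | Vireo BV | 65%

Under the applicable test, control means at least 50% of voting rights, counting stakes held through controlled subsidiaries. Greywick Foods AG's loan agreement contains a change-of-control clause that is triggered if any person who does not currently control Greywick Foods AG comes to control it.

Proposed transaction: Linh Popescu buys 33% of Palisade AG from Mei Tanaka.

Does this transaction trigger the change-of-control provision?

No

The purchase adds only to Linh's holdings (Mei's stake shrinks), so Linh is the only person who could newly come to control Greywick.
Linh holds 59% of Meridian, so Linh controls Meridian.
In Greywick, Linh's side holds only 13%, not ≥ 50%.
So before the transaction, Linh does not control Greywick.
After the purchase, Linh holds 33% of Palisade directly, and Mei's stake falls to 47%.
Linh's side now holds 33% of Palisade, not ≥ 50%, so Linh still does not control Palisade.
After the transaction, Linh's side holds 13% of Greywick, not ≥ 50%, so Linh still does not control Greywick.
No new person acquires control, so the clause is not triggered.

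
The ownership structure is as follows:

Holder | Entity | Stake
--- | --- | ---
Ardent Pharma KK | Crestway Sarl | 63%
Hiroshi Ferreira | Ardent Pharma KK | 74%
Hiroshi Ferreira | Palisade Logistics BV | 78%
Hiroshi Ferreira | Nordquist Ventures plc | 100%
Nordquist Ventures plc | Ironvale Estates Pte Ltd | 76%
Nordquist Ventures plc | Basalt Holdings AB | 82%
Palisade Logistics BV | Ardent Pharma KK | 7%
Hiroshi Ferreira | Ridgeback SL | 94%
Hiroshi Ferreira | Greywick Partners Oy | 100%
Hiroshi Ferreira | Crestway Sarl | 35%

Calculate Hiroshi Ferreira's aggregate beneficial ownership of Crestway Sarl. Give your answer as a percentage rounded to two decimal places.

85.06%

Hiroshi reaches Crestway along 3 paths.
Via Ardent: 74% × 63% = 46.62%.
Via Palisade → Ardent: 78% × 7% × 63% = 3.4398%.
Direct stake: 35% = 35%.
Total: 46.62% + 3.4398% + 35% = 85.0598%.
Rounded: 85.06%.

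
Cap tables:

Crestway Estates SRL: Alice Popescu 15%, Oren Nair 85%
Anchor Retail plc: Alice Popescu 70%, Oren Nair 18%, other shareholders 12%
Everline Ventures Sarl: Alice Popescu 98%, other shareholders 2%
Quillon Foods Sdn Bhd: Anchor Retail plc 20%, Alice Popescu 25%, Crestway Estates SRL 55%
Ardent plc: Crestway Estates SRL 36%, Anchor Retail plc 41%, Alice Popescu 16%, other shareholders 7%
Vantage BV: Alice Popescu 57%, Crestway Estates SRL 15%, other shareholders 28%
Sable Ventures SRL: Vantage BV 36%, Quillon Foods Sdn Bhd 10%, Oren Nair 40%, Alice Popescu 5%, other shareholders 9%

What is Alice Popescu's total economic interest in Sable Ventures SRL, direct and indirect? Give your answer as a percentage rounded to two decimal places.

31.06%

Alice reaches Sable along 6 paths.
Via Vantage: 57% × 36% = 20.52%.
Via Crestway → Vantage: 15% × 15% × 36% = 0.81%.
Via Anchor → Quillon: 70% × 20% × 10% = 1.4%.
Via Quillon: 25% × 10% = 2.5%.
Via Crestway → Quillon: 15% × 55% × 10% = 0.825%.
Direct stake: 5% = 5%.
Total: 20.52% + 0.81% + 1.4% + 2.5% + 0.825% + 5% = 31.055%.
Rounded: 31.06%.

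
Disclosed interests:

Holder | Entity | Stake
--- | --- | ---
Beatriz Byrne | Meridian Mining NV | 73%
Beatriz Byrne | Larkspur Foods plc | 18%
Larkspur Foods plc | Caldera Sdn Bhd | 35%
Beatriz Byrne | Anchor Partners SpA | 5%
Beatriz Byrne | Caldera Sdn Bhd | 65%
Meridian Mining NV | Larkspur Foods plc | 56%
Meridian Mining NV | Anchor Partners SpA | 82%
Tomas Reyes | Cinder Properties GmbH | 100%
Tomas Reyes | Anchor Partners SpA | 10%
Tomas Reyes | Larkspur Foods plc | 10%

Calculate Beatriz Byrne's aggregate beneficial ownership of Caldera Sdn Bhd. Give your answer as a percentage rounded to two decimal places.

85.61%

Beatriz reaches Caldera along 3 paths.
Direct stake: 65% = 65%.
Via Meridian → Larkspur: 73% × 56% × 35% = 14.308%.
Via Larkspur: 18% × 35% = 6.3%.
Total: 65% + 14.308% + 6.3% = 85.608%.
Rounded: 85.61%.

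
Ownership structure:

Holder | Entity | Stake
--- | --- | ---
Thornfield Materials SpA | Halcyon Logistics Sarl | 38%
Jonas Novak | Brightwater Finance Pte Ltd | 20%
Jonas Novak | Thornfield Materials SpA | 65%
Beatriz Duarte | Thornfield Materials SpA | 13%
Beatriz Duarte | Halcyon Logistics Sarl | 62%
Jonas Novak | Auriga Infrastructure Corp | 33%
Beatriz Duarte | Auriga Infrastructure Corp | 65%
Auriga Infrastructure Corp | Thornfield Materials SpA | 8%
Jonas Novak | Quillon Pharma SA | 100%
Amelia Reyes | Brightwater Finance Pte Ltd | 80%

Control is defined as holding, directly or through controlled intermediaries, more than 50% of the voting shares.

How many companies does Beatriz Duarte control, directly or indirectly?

Beatriz holds 65% of Auriga, so Beatriz controls Auriga.
Beatriz holds 62% of Halcyon, so Beatriz controls Halcyon.
No other company's threshold is met.
Beatriz controls 2 companies.

2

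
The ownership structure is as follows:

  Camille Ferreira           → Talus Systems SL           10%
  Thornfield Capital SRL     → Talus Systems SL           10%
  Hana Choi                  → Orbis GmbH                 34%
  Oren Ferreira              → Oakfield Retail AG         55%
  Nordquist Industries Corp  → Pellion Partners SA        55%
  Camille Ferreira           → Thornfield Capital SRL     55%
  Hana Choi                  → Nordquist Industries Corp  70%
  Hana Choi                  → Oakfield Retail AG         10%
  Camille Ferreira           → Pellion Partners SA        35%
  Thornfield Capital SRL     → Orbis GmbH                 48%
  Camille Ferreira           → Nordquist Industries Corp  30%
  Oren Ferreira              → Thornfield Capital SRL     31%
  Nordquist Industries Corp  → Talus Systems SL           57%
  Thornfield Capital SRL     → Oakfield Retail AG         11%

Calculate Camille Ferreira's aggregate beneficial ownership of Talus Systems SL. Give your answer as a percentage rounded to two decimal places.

32.60%

Camille reaches Talus along 3 paths.
Direct stake: 10% = 10%.
Via Nordquist: 30% × 57% = 17.1%.
Via Thornfield: 55% × 10% = 5.5%.
Total: 10% + 17.1% + 5.5% = 32.6%.
Rounded: 32.60%.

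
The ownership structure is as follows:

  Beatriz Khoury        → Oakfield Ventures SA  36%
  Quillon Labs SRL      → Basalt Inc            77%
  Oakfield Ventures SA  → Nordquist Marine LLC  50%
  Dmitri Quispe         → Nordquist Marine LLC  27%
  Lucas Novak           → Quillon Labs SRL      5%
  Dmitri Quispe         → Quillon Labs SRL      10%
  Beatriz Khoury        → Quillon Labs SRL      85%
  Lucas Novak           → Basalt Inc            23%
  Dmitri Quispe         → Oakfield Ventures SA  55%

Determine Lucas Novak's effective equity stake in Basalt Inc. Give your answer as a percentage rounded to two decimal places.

26.85%

Lucas reaches Basalt along 2 paths.
Direct stake: 23% = 23%.
Via Quillon: 5% × 77% = 3.85%.
Total: 23% + 3.85% = 26.85%.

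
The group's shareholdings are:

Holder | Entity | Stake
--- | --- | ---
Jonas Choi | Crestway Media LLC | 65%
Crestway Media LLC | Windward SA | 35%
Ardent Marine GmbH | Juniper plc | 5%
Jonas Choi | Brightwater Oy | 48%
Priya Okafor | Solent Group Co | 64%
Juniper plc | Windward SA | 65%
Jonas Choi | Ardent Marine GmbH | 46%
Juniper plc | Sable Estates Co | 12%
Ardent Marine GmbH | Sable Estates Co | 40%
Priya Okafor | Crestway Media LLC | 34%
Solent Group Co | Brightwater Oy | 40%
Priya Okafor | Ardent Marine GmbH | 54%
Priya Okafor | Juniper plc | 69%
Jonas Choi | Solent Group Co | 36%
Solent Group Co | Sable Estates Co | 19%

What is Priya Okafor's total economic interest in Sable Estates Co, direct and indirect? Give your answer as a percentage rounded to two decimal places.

42.36%

Priya reaches Sable along 4 paths.
Via Ardent: 54% × 40% = 21.6%.
Via Juniper: 69% × 12% = 8.28%.
Via Ardent → Juniper: 54% × 5% × 12% = 0.324%.
Via Solent: 64% × 19% = 12.16%.
Total: 21.6% + 8.28% + 0.324% + 12.16% = 42.364%.
Rounded: 42.36%.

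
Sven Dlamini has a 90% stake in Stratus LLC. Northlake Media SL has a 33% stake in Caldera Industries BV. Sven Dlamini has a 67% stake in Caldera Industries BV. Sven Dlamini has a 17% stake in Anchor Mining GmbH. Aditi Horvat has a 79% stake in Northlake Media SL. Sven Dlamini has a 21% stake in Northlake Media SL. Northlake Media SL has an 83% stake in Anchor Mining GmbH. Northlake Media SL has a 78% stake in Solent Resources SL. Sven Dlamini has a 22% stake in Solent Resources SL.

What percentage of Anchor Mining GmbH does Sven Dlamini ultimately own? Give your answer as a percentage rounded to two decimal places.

Sven reaches Anchor along 2 paths.
Via Northlake: 21% × 83% = 17.43%.
Direct stake: 17% = 17%.
Total: 17.43% + 17% = 34.43%.

34.43%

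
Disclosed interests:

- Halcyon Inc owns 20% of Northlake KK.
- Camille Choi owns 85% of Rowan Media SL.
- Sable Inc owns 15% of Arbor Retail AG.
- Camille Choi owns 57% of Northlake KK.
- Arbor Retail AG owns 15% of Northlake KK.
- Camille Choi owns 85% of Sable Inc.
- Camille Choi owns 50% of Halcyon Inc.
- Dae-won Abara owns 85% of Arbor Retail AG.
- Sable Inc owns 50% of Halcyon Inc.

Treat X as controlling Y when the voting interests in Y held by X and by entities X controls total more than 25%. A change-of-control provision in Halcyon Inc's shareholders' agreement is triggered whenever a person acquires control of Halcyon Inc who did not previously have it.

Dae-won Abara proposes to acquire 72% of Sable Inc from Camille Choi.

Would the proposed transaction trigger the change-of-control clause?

Yes

The purchase adds only to Dae-won's holdings (Camille's stake shrinks), so Dae-won is the only person who could newly come to control Halcyon.
Dae-won holds 85% of Arbor, so Dae-won controls Arbor.
Neither Dae-won nor any entity Dae-won controls holds any voting interest in Halcyon.
So before the transaction, Dae-won does not control Halcyon.
After the purchase, Dae-won holds 72% of Sable directly, and Camille's stake falls to 13%.
Dae-won holds 72% of Sable, so Dae-won controls Sable.
Sable holds 50% of Halcyon, so Dae-won controls Halcyon.
Dae-won did not control Halcyon before and does after, so the clause is triggered.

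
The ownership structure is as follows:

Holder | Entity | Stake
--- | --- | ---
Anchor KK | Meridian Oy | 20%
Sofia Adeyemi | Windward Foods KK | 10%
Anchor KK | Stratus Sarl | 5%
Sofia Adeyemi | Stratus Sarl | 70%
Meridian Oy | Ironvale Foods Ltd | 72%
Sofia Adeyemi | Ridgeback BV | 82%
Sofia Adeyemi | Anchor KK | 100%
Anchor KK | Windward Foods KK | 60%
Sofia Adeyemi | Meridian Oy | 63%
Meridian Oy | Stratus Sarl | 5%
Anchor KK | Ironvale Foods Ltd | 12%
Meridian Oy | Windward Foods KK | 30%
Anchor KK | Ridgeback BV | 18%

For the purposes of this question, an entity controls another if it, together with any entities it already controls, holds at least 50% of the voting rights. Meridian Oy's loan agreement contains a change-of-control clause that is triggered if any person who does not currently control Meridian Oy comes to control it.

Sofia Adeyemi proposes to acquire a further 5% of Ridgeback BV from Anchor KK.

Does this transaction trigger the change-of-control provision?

The purchase adds only to Sofia's holdings (Anchor's stake shrinks), so Sofia is the only person who could newly come to control Meridian.
Sofia holds 100% of Anchor, so Sofia controls Anchor.
Sofia and Anchor together hold 63% + 20% = 83% of Meridian, so Sofia controls Meridian.
So Sofia already controls Meridian before the transaction.
After the purchase, Sofia's direct stake in Ridgeback rises to 82% + 5% = 87%, and Anchor's stake falls to 13%.
Sofia controlled Meridian already, so this is not a new person acquiring control; every other person's position is unchanged or reduced.
No new person acquires control, so the clause is not triggered.

No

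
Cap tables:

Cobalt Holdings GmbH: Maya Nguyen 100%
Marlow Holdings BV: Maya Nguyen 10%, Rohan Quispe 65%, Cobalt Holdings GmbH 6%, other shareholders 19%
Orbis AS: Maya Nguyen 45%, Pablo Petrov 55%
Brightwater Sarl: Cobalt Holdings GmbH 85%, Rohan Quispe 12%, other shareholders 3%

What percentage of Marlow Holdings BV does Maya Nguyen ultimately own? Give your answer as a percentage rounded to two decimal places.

Maya reaches Marlow along 2 paths.
Direct stake: 10% = 10%.
Via Cobalt: 100% × 6% = 6%.
Total: 10% + 6% = 16%.
Rounded: 16.00%.

16.00%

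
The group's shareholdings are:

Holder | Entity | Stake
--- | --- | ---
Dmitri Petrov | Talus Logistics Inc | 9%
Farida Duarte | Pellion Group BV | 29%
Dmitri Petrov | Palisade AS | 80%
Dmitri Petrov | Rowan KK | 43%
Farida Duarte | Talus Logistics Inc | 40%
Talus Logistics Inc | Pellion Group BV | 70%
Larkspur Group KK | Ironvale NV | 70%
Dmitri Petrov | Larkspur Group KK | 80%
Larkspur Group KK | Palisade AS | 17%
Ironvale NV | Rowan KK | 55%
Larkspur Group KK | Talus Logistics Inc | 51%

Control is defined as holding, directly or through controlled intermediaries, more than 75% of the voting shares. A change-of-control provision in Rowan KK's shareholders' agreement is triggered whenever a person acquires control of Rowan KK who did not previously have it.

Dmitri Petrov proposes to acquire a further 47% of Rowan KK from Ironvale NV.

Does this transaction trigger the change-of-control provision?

Yes

The purchase adds only to Dmitri's holdings (Ironvale's stake shrinks), so Dmitri is the only person who could newly come to control Rowan.
Dmitri holds 80% of Larkspur, so Dmitri controls Larkspur.
Dmitri and Larkspur together hold 80% + 17% = 97% of Palisade, so Dmitri controls Palisade.
In Rowan, Dmitri's side holds only 43%, not > 75%.
So before the transaction, Dmitri does not control Rowan.
After the purchase, Dmitri's direct stake in Rowan rises to 43% + 47% = 90%, and Ironvale's stake falls to 8%.
Dmitri holds 90% of Rowan, so Dmitri controls Rowan.
Dmitri did not control Rowan before and does after, so the clause is triggered.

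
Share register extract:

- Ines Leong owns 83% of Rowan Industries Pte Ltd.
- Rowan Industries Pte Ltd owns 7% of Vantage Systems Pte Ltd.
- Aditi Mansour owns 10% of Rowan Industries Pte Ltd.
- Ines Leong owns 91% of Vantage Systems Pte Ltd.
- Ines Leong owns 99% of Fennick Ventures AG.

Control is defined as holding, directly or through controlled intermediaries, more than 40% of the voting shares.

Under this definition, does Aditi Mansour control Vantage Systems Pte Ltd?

Aditi's largest direct stake is 10% in Rowan, which does not meet the threshold, so Aditi controls no company.
Neither Aditi nor any entity Aditi controls holds any voting interest in Vantage.
So Aditi does not control Vantage.

No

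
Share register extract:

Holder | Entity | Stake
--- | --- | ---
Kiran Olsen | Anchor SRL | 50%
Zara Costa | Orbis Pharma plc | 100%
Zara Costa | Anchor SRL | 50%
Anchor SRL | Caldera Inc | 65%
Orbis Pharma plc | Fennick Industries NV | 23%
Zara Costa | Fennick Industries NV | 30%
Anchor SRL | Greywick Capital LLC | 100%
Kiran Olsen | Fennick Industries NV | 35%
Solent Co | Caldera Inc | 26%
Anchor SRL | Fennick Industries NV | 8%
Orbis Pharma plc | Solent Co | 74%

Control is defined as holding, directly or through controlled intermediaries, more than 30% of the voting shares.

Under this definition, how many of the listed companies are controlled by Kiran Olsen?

4

Kiran holds 50% of Anchor, so Kiran controls Anchor.
Anchor holds 100% of Greywick, so Kiran controls Greywick.
Kiran and Anchor together hold 35% + 8% = 43% of Fennick, so Kiran controls Fennick.
Anchor holds 65% of Caldera, so Kiran controls Caldera.
No other company's threshold is met.
Kiran controls 4 companies.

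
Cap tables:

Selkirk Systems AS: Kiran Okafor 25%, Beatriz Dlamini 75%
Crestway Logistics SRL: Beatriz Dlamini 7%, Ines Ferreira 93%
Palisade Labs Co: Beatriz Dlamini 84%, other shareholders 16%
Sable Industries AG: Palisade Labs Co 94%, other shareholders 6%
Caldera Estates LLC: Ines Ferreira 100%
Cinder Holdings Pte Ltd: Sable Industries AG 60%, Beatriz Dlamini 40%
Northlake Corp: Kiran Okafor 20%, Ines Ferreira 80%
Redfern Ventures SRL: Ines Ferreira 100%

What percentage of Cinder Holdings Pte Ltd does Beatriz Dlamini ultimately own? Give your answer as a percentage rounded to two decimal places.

Beatriz reaches Cinder along 2 paths.
Via Palisade → Sable: 84% × 94% × 60% = 47.376%.
Direct stake: 40% = 40%.
Total: 47.376% + 40% = 87.376%.
Rounded: 87.38%.

87.38%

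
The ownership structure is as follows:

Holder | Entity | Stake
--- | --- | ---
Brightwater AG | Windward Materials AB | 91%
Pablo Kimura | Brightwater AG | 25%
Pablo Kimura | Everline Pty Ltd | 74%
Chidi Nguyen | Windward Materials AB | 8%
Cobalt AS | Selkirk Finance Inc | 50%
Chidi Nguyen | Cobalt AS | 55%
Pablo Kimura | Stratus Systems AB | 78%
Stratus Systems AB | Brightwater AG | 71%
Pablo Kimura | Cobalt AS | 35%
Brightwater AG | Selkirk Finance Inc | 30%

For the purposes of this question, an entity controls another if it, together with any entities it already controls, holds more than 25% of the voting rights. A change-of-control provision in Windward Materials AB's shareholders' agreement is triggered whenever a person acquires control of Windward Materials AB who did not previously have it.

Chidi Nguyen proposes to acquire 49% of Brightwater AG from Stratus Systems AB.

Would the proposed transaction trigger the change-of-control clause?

Yes

The purchase adds only to Chidi's holdings (Stratus's stake shrinks), so Chidi is the only person who could newly come to control Windward.
Chidi holds 55% of Cobalt, so Chidi controls Cobalt.
Cobalt holds 50% of Selkirk, so Chidi controls Selkirk.
In Windward, Chidi's side holds only 8%, not > 25%.
So before the transaction, Chidi does not control Windward.
After the purchase, Chidi holds 49% of Brightwater directly, and Stratus's stake falls to 22%.
Chidi holds 49% of Brightwater, so Chidi controls Brightwater.
Brightwater and Chidi together hold 91% + 8% = 99% of Windward, so Chidi controls Windward.
Chidi did not control Windward before and does after, so the clause is triggered.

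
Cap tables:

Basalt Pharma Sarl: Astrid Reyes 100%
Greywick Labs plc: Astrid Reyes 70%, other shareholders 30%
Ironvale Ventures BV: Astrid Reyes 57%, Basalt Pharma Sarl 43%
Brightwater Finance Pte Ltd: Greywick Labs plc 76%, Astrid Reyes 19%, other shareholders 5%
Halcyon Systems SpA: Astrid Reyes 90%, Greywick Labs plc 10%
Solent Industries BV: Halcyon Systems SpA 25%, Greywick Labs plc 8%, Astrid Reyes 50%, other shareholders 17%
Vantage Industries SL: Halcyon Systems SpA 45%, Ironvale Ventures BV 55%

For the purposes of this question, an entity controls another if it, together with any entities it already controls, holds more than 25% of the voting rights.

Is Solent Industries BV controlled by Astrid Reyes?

Yes

Astrid holds 70% of Greywick, so Astrid controls Greywick.
Astrid and Greywick together hold 90% + 10% = 100% of Halcyon, so Astrid controls Halcyon.
Halcyon and Greywick and Astrid together hold 25% + 8% + 50% = 83% of Solent, so Astrid controls Solent.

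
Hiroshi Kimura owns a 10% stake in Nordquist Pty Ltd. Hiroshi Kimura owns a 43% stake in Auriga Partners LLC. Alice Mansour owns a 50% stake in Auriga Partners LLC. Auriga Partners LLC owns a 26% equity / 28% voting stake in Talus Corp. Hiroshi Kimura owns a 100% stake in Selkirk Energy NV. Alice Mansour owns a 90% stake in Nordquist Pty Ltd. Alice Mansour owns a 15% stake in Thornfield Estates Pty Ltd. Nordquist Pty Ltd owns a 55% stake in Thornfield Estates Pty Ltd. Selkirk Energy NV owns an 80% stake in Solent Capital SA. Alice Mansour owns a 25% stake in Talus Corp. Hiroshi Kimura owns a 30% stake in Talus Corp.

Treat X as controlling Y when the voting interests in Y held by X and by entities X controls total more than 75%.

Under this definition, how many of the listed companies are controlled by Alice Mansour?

1

Alice holds 90% of Nordquist, so Alice controls Nordquist.
No other company's threshold is met.
Alice controls 1 company.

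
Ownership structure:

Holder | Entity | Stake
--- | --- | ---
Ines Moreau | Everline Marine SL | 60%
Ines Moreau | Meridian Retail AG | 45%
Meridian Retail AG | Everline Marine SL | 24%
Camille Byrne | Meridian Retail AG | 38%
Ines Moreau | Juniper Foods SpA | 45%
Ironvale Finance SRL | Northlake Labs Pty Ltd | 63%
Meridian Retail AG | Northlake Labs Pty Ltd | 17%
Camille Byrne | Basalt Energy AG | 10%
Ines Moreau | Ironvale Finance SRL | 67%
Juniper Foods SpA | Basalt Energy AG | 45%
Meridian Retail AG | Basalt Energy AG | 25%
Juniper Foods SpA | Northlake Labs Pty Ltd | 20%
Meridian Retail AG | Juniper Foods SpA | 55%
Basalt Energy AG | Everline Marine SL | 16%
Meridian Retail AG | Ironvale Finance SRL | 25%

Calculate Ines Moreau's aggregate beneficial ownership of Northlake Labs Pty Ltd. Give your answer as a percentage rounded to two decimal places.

70.90%

Ines reaches Northlake along 5 paths.
Via Meridian: 45% × 17% = 7.65%.
Via Meridian → Ironvale: 45% × 25% × 63% = 7.0875%.
Via Ironvale: 67% × 63% = 42.21%.
Via Meridian → Juniper: 45% × 55% × 20% = 4.95%.
Via Juniper: 45% × 20% = 9%.
Total: 7.65% + 7.0875% + 42.21% + 4.95% + 9% = 70.8975%.
Rounded: 70.90%.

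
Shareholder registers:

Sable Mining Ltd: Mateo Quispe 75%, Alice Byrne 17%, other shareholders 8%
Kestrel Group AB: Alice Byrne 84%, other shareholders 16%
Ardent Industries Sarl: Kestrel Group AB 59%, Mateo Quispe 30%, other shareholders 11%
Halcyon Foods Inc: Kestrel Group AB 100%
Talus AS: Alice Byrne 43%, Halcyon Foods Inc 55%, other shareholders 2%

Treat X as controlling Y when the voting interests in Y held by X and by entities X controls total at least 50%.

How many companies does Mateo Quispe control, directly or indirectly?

Mateo holds 75% of Sable, so Mateo controls Sable.
No other company's threshold is met.
Mateo controls 1 company.

1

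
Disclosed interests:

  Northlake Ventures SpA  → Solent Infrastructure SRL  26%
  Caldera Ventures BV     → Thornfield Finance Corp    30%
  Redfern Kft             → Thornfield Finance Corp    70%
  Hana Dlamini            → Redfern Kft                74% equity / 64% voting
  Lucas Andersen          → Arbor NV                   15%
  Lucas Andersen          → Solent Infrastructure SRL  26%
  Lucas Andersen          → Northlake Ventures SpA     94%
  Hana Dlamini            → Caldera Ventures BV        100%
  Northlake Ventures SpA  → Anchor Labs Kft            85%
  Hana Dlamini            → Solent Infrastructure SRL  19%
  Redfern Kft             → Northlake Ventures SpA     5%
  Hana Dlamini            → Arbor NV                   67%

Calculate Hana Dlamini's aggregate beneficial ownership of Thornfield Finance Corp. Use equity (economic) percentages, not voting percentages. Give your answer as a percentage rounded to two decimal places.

81.80%

Hana reaches Thornfield along 2 paths.
Via Caldera: 100% × 30% = 30%.
Via Redfern: 74% × 70% = 51.8%.
Total: 30% + 51.8% = 81.8%.
Rounded: 81.80%.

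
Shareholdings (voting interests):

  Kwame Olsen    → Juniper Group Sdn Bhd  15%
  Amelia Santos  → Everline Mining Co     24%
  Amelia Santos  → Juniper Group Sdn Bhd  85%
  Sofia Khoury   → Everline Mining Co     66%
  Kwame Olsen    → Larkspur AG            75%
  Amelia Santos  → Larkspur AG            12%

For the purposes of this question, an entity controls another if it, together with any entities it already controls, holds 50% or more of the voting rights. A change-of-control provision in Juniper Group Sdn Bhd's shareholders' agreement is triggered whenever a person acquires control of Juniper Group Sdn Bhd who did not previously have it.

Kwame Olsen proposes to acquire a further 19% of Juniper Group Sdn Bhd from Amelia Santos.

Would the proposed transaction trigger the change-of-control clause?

The purchase adds only to Kwame's holdings (Amelia's stake shrinks), so Kwame is the only person who could newly come to control Juniper.
Kwame holds 75% of Larkspur, so Kwame controls Larkspur.
In Juniper, Kwame's side holds only 15%, not ≥ 50%.
So before the transaction, Kwame does not control Juniper.
After the purchase, Kwame's direct stake in Juniper rises to 15% + 19% = 34%, and Amelia's stake falls to 66%.
After the transaction, Kwame's side holds 34% of Juniper, not ≥ 50%, so Kwame still does not control Juniper.
No new person acquires control, so the clause is not triggered.

No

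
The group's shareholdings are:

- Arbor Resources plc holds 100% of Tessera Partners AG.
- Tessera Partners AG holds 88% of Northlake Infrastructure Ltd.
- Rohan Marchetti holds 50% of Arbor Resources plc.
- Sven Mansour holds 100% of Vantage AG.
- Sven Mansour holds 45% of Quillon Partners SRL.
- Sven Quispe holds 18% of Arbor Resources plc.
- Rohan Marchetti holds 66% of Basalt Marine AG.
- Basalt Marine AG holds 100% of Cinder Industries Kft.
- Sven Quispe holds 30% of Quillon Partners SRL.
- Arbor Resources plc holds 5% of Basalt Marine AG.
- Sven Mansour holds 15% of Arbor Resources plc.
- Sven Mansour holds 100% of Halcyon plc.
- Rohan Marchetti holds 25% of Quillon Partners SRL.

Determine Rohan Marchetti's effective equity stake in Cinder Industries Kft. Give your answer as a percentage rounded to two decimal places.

Rohan reaches Cinder along 2 paths.
Via Basalt: 66% × 100% = 66%.
Via Arbor → Basalt: 50% × 5% × 100% = 2.5%.
Total: 66% + 2.5% = 68.5%.
Rounded: 68.50%.

68.50%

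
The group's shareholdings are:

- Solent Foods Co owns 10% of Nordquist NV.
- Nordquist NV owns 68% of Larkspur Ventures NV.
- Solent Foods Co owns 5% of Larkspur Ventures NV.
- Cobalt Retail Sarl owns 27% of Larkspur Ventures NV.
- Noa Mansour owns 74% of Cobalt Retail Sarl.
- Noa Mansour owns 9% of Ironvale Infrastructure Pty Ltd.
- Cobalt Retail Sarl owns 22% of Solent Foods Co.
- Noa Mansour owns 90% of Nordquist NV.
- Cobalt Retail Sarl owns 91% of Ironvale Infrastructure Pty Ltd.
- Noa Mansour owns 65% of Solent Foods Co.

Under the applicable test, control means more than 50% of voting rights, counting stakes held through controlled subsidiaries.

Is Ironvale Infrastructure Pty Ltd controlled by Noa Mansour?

Noa holds 74% of Cobalt, so Noa controls Cobalt.
Cobalt and Noa together hold 91% + 9% = 100% of Ironvale, so Noa controls Ironvale.

Yes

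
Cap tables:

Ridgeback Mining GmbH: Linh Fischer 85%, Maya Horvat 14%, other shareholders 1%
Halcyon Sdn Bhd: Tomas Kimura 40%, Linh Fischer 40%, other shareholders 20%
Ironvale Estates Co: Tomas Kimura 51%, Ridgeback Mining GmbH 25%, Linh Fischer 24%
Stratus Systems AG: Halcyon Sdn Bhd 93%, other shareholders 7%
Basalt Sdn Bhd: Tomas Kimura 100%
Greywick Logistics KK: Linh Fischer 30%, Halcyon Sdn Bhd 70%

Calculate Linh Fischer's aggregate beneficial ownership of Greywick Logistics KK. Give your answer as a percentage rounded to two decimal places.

58.00%

Linh reaches Greywick along 2 paths.
Direct stake: 30% = 30%.
Via Halcyon: 40% × 70% = 28%.
Total: 30% + 28% = 58%.
Rounded: 58.00%.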